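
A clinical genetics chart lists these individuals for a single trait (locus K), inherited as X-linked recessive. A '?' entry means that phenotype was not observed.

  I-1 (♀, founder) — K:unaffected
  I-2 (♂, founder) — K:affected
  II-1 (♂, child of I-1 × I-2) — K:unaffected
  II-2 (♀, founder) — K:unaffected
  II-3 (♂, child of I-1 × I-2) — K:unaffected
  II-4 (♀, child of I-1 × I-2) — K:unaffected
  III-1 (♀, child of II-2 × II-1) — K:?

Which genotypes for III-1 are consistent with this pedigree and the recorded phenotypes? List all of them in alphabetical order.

III-1 ∈ {X^KX^K, X^KX^k}

K/I-1 un ·: X^KX^K|X^KX^k
K/I-2 aff ·: X^kY
K/II-1 un I-1×I-2: X^KY
K/II-2 un ·: X^KX^K|X^KX^k
K/II-3 un I-1×I-2: X^KY
K/II-4 un I-1×I-2: X^KX^k
K/III-1 ? II-2×II-1: X^KX^K|X^KX^k
⇒ K over [I-1,I-2,II-1,II-2,II-3,II-4,III-1]: 6 consistent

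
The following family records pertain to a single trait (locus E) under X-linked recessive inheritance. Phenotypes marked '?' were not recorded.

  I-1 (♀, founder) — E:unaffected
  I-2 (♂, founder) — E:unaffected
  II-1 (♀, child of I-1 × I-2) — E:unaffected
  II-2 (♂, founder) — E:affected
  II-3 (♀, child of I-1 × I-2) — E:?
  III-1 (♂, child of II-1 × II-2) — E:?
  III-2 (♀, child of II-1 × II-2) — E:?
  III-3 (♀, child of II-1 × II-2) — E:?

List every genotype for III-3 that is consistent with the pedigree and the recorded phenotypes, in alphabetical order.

III-3 ∈ {X^EX^e, X^eX^e}

E/I-1 un ·: X^EX^E|X^EX^e
E/I-2 un ·: X^EY
E/II-1 un I-1×I-2: X^EX^E|X^EX^e
E/II-2 aff ·: X^eY
E/II-3 ? I-1×I-2: X^EX^E|X^EX^e
E/III-1 ? II-1×II-2: X^EY|X^eY
E/III-2 ? II-1×II-2: X^EX^e|X^eX^e
E/III-3 ? II-1×II-2: X^EX^e|X^eX^e
⇒ E over [I-1,I-2,II-1,II-2,II-3,III-1,III-2,III-3]: 19 consistent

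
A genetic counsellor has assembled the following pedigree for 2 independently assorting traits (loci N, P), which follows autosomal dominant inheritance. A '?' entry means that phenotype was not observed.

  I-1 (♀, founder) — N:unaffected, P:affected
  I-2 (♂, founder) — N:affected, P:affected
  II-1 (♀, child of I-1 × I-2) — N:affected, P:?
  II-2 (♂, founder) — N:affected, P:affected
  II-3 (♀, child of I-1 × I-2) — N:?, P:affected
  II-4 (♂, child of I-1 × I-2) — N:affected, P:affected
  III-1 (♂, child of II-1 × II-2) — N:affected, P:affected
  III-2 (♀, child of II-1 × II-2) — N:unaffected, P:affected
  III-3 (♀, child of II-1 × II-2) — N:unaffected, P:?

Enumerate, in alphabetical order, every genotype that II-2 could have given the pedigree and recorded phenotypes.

II-2 ∈ {Nn PP, Nn Pp}

N/I-1 un ·: nn
N/I-2 aff ·: Nn|NN
N/II-1 aff I-1×I-2: Nn
N/II-2 aff ·: Nn
N/II-3 ? I-1×I-2: nn|Nn
N/II-4 aff I-1×I-2: Nn
N/III-1 aff II-1×II-2: Nn|NN
N/III-2 un II-1×II-2: nn
N/III-3 un II-1×II-2: nn
⇒ N over [I-1,I-2,II-1,II-2,II-3,II-4,III-1,III-2,III-3]: 6 consistent
P/I-1 aff ·: Pp|PP
P/I-2 aff ·: Pp|PP
P/II-1 ? I-1×I-2: pp|Pp|PP
P/II-2 aff ·: Pp|PP
P/II-3 aff I-1×I-2: Pp|PP
P/II-4 aff I-1×I-2: Pp|PP
P/III-1 aff II-1×II-2: Pp|PP
P/III-2 aff II-1×II-2: Pp|PP
P/III-3 ? II-1×II-2: pp|Pp|PP
⇒ P over [I-1,I-2,II-1,II-2,II-3,II-4,III-1,III-2,III-3]: 369 consistent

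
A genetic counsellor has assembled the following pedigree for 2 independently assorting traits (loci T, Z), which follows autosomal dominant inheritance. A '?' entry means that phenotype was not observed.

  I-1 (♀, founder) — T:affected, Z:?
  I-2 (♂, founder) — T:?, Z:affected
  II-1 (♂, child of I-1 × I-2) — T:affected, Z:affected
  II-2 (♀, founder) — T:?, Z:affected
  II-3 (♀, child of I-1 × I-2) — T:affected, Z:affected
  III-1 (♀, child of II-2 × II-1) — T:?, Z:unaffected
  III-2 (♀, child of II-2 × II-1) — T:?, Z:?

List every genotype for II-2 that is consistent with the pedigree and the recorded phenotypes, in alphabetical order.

II-2 ∈ {TT Zz, Tt Zz, tt Zz}

T/I-1 aff ·: Tt|TT
T/I-2 ? ·: tt|Tt|TT
T/II-1 aff I-1×I-2: Tt|TT
T/II-2 ? ·: tt|Tt|TT
T/II-3 aff I-1×I-2: Tt|TT
T/III-1 ? II-2×II-1: tt|Tt|TT
T/III-2 ? II-2×II-1: tt|Tt|TT
⇒ T over [I-1,I-2,II-1,II-2,II-3,III-1,III-2]: 178 consistent
Z/I-1 ? ·: zz|Zz|ZZ
Z/I-2 aff ·: Zz|ZZ
Z/II-1 aff I-1×I-2: Zz
Z/II-2 aff ·: Zz
Z/II-3 aff I-1×I-2: Zz|ZZ
Z/III-1 un II-2×II-1: zz
Z/III-2 ? II-2×II-1: zz|Zz|ZZ
⇒ Z over [I-1,I-2,II-1,II-2,II-3,III-1,III-2]: 24 consistent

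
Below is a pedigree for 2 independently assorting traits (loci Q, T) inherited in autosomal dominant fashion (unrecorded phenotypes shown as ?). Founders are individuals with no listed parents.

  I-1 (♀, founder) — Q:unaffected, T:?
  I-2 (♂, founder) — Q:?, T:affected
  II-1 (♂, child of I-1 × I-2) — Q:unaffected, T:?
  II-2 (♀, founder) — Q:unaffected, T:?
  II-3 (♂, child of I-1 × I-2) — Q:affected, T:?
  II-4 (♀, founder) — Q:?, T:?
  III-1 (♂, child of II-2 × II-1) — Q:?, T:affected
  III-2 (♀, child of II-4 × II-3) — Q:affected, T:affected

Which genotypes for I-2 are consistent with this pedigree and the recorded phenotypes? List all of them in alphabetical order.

I-2 ∈ {Qq TT, Qq Tt}

Q/I-1 un ·: qq
Q/I-2 ? ·: Qq
Q/II-1 un I-1×I-2: qq
Q/II-2 un ·: qq
Q/II-3 aff I-1×I-2: Qq
Q/II-4 ? ·: qq|Qq|QQ
Q/III-1 ? II-2×II-1: qq
Q/III-2 aff II-4×II-3: Qq|QQ
⇒ Q over [I-1,I-2,II-1,II-2,II-3,II-4,III-1,III-2]: 5 consistent
T/I-1 ? ·: tt|Tt|TT
T/I-2 aff ·: Tt|TT
T/II-1 ? I-1×I-2: tt|Tt|TT
T/II-2 ? ·: tt|Tt|TT
T/II-3 ? I-1×I-2: tt|Tt|TT
T/II-4 ? ·: tt|Tt|TT
T/III-1 aff II-2×II-1: Tt|TT
T/III-2 aff II-4×II-3: Tt|TT
⇒ T over [I-1,I-2,II-1,II-2,II-3,II-4,III-1,III-2]: 373 consistent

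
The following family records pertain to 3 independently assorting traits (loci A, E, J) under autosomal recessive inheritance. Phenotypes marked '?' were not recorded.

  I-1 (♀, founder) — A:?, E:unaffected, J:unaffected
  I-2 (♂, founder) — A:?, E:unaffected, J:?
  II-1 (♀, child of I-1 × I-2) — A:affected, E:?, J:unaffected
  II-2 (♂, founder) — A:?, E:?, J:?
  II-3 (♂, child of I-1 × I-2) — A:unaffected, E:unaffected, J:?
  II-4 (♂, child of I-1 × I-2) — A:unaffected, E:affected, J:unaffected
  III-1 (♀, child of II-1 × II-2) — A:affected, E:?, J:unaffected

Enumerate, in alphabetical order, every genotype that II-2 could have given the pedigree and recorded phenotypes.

II-2 ∈ {Aa EE JJ, Aa EE Jj, Aa EE jj, Aa Ee JJ, Aa Ee Jj, Aa Ee jj, Aa ee JJ, Aa ee Jj, Aa ee jj, aa EE JJ, aa EE Jj, aa EE jj, aa Ee JJ, aa Ee Jj, aa Ee jj, aa ee JJ, aa ee Jj, aa ee jj}

A/I-1 ? ·: Aa|aa
A/I-2 ? ·: Aa|aa
A/II-1 aff I-1×I-2: aa
A/II-2 ? ·: Aa|aa
A/II-3 un I-1×I-2: AA|Aa
A/II-4 un I-1×I-2: AA|Aa
A/III-1 aff II-1×II-2: aa
⇒ A over [I-1,I-2,II-1,II-2,II-3,II-4,III-1]: 12 consistent
E/I-1 un ·: Ee
E/I-2 un ·: Ee
E/II-1 ? I-1×I-2: EE|Ee|ee
E/II-2 ? ·: EE|Ee|ee
E/II-3 un I-1×I-2: EE|Ee
E/II-4 aff I-1×I-2: ee
E/III-1 ? II-1×II-2: EE|Ee|ee
⇒ E over [I-1,I-2,II-1,II-2,II-3,II-4,III-1]: 30 consistent
J/I-1 un ·: JJ|Jj
J/I-2 ? ·: JJ|Jj|jj
J/II-1 un I-1×I-2: JJ|Jj
J/II-2 ? ·: JJ|Jj|jj
J/II-3 ? I-1×I-2: JJ|Jj|jj
J/II-4 un I-1×I-2: JJ|Jj
J/III-1 un II-1×II-2: JJ|Jj
⇒ J over [I-1,I-2,II-1,II-2,II-3,II-4,III-1]: 145 consistent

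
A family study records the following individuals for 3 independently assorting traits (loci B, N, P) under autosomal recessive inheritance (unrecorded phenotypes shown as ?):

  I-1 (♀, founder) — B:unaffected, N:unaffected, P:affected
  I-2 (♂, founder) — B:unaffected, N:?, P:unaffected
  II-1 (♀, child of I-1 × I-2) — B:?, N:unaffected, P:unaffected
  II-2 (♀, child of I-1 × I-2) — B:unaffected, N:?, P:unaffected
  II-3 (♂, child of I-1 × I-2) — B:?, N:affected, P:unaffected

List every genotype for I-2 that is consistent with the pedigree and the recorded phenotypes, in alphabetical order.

B/I-1 un ·: BB|Bb
B/I-2 un ·: BB|Bb
B/II-1 ? I-1×I-2: BB|Bb|bb
B/II-2 un I-1×I-2: BB|Bb
B/II-3 ? I-1×I-2: BB|Bb|bb
⇒ B over [I-1,I-2,II-1,II-2,II-3]: 35 consistent
N/I-1 un ·: Nn
N/I-2 ? ·: Nn|nn
N/II-1 un I-1×I-2: NN|Nn
N/II-2 ? I-1×I-2: NN|Nn|nn
N/II-3 aff I-1×I-2: nn
⇒ N over [I-1,I-2,II-1,II-2,II-3]: 8 consistent
P/I-1 aff ·: pp
P/I-2 un ·: PP|Pp
P/II-1 un I-1×I-2: Pp
P/II-2 un I-1×I-2: Pp
P/II-3 un I-1×I-2: Pp
⇒ P over [I-1,I-2,II-1,II-2,II-3]: 2 consistent

I-2 ∈ {BB Nn PP, BB Nn Pp, BB nn PP, BB nn Pp, Bb Nn PP, Bb Nn Pp, Bb nn PP, Bb nn Pp}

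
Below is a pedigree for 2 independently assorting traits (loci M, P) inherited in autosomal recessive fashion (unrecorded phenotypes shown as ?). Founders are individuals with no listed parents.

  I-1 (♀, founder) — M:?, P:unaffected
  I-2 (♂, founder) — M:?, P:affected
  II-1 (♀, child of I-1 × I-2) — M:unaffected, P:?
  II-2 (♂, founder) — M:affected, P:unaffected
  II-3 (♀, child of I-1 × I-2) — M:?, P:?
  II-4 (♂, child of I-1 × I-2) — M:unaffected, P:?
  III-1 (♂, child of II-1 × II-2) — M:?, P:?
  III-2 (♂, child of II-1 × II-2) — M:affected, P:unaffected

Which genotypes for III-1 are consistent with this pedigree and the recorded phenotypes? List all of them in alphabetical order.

III-1 ∈ {Mm PP, Mm Pp, Mm pp, mm PP, mm Pp, mm pp}

M/I-1 ? ·: MM|Mm|mm
M/I-2 ? ·: MM|Mm|mm
M/II-1 un I-1×I-2: Mm
M/II-2 aff ·: mm
M/II-3 ? I-1×I-2: MM|Mm|mm
M/II-4 un I-1×I-2: MM|Mm
M/III-1 ? II-1×II-2: Mm|mm
M/III-2 aff II-1×II-2: mm
⇒ M over [I-1,I-2,II-1,II-2,II-3,II-4,III-1,III-2]: 40 consistent
P/I-1 un ·: PP|Pp
P/I-2 aff ·: pp
P/II-1 ? I-1×I-2: Pp|pp
P/II-2 un ·: PP|Pp
P/II-3 ? I-1×I-2: Pp|pp
P/II-4 ? I-1×I-2: Pp|pp
P/III-1 ? II-1×II-2: PP|Pp|pp
P/III-2 un II-1×II-2: PP|Pp
⇒ P over [I-1,I-2,II-1,II-2,II-3,II-4,III-1,III-2]: 62 consistent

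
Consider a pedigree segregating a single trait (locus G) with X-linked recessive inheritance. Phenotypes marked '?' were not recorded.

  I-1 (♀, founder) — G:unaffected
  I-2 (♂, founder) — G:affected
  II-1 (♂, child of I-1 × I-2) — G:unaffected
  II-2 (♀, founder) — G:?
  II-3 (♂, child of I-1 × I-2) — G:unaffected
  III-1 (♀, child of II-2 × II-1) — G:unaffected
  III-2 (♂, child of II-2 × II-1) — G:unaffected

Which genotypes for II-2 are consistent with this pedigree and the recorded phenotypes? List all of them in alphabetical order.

II-2 ∈ {X^GX^G, X^GX^g}

G/I-1 un ·: X^GX^G|X^GX^g
G/I-2 aff ·: X^gY
G/II-1 un I-1×I-2: X^GY
G/II-2 ? ·: X^GX^G|X^GX^g
G/II-3 un I-1×I-2: X^GY
G/III-1 un II-2×II-1: X^GX^G|X^GX^g
G/III-2 un II-2×II-1: X^GY
⇒ G over [I-1,I-2,II-1,II-2,II-3,III-1,III-2]: 6 consistent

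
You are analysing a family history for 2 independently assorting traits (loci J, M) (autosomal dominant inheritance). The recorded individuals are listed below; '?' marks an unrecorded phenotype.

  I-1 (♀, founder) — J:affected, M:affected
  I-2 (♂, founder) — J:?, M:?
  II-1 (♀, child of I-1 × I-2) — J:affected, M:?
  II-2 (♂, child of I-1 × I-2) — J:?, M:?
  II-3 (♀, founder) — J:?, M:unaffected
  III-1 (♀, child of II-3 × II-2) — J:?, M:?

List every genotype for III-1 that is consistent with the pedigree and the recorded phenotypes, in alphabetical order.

III-1 ∈ {JJ Mm, JJ mm, Jj Mm, Jj mm, jj Mm, jj mm}

J/I-1 aff ·: Jj|JJ
J/I-2 ? ·: jj|Jj|JJ
J/II-1 aff I-1×I-2: Jj|JJ
J/II-2 ? I-1×I-2: jj|Jj|JJ
J/II-3 ? ·: jj|Jj|JJ
J/III-1 ? II-3×II-2: jj|Jj|JJ
⇒ J over [I-1,I-2,II-1,II-2,II-3,III-1]: 96 consistent
M/I-1 aff ·: Mm|MM
M/I-2 ? ·: mm|Mm|MM
M/II-1 ? I-1×I-2: mm|Mm|MM
M/II-2 ? I-1×I-2: mm|Mm|MM
M/II-3 un ·: mm
M/III-1 ? II-3×II-2: mm|Mm
⇒ M over [I-1,I-2,II-1,II-2,II-3,III-1]: 33 consistent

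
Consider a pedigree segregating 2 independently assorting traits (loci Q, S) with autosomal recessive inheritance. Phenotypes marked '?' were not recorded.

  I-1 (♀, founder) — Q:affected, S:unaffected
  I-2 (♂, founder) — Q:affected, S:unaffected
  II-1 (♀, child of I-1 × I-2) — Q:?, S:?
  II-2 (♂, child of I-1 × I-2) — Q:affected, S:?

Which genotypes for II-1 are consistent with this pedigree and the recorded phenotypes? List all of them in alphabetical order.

Q/I-1 aff ·: qq
Q/I-2 aff ·: qq
Q/II-1 ? I-1×I-2: qq
Q/II-2 aff I-1×I-2: qq
⇒ Q over [I-1,I-2,II-1,II-2]: 1 consistent
S/I-1 un ·: SS|Ss
S/I-2 un ·: SS|Ss
S/II-1 ? I-1×I-2: SS|Ss|ss
S/II-2 ? I-1×I-2: SS|Ss|ss
⇒ S over [I-1,I-2,II-1,II-2]: 18 consistent

II-1 ∈ {qq SS, qq Ss, qq ss}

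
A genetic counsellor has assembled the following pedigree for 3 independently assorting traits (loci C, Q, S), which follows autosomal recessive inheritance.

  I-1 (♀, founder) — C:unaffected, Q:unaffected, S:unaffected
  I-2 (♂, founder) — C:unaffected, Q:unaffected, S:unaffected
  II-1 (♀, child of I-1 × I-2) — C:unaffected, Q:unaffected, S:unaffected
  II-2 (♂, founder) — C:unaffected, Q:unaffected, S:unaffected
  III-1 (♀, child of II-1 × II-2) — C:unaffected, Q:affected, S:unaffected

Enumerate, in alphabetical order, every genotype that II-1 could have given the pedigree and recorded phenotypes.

II-1 ∈ {CC Qq SS, CC Qq Ss, Cc Qq SS, Cc Qq Ss}

C/I-1 un ·: CC|Cc
C/I-2 un ·: CC|Cc
C/II-1 un I-1×I-2: CC|Cc
C/II-2 un ·: CC|Cc
C/III-1 un II-1×II-2: CC|Cc
⇒ C over [I-1,I-2,II-1,II-2,III-1]: 24 consistent
Q/I-1 un ·: QQ|Qq
Q/I-2 un ·: QQ|Qq
Q/II-1 un I-1×I-2: Qq
Q/II-2 un ·: Qq
Q/III-1 aff II-1×II-2: qq
⇒ Q over [I-1,I-2,II-1,II-2,III-1]: 3 consistent
S/I-1 un ·: SS|Ss
S/I-2 un ·: SS|Ss
S/II-1 un I-1×I-2: SS|Ss
S/II-2 un ·: SS|Ss
S/III-1 un II-1×II-2: SS|Ss
⇒ S over [I-1,I-2,II-1,II-2,III-1]: 24 consistent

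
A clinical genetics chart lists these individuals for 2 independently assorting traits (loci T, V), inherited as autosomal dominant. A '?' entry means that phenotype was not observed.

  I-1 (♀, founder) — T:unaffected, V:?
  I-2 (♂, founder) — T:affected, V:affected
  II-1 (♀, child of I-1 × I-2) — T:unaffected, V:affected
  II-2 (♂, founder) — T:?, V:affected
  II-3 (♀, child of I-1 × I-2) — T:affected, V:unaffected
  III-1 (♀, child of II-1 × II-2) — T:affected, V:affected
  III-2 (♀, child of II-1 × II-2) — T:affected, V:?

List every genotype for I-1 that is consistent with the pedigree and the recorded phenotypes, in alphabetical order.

T/I-1 un ·: tt
T/I-2 aff ·: Tt
T/II-1 un I-1×I-2: tt
T/II-2 ? ·: Tt|TT
T/II-3 aff I-1×I-2: Tt
T/III-1 aff II-1×II-2: Tt
T/III-2 aff II-1×II-2: Tt
⇒ T over [I-1,I-2,II-1,II-2,II-3,III-1,III-2]: 2 consistent
V/I-1 ? ·: vv|Vv
V/I-2 aff ·: Vv
V/II-1 aff I-1×I-2: Vv|VV
V/II-2 aff ·: Vv|VV
V/II-3 un I-1×I-2: vv
V/III-1 aff II-1×II-2: Vv|VV
V/III-2 ? II-1×II-2: vv|Vv|VV
⇒ V over [I-1,I-2,II-1,II-2,II-3,III-1,III-2]: 25 consistent

I-1 ∈ {tt Vv, tt vv}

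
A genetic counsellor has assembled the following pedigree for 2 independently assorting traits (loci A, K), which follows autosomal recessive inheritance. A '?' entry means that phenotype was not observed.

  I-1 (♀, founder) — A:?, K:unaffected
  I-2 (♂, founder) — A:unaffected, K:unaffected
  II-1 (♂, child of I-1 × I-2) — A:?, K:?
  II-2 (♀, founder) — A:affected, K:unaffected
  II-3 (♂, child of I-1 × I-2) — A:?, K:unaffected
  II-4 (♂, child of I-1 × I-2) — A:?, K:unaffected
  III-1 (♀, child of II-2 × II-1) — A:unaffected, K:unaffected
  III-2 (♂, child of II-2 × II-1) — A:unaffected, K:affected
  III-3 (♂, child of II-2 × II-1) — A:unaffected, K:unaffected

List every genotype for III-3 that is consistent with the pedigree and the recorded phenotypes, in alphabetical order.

III-3 ∈ {Aa KK, Aa Kk}

A/I-1 ? ·: AA|Aa|aa
A/I-2 un ·: AA|Aa
A/II-1 ? I-1×I-2: AA|Aa
A/II-2 aff ·: aa
A/II-3 ? I-1×I-2: AA|Aa|aa
A/II-4 ? I-1×I-2: AA|Aa|aa
A/III-1 un II-2×II-1: Aa
A/III-2 un II-2×II-1: Aa
A/III-3 un II-2×II-1: Aa
⇒ A over [I-1,I-2,II-1,II-2,II-3,II-4,III-1,III-2,III-3]: 40 consistent
K/I-1 un ·: KK|Kk
K/I-2 un ·: KK|Kk
K/II-1 ? I-1×I-2: Kk|kk
K/II-2 un ·: Kk
K/II-3 un I-1×I-2: KK|Kk
K/II-4 un I-1×I-2: KK|Kk
K/III-1 un II-2×II-1: KK|Kk
K/III-2 aff II-2×II-1: kk
K/III-3 un II-2×II-1: KK|Kk
⇒ K over [I-1,I-2,II-1,II-2,II-3,II-4,III-1,III-2,III-3]: 52 consistent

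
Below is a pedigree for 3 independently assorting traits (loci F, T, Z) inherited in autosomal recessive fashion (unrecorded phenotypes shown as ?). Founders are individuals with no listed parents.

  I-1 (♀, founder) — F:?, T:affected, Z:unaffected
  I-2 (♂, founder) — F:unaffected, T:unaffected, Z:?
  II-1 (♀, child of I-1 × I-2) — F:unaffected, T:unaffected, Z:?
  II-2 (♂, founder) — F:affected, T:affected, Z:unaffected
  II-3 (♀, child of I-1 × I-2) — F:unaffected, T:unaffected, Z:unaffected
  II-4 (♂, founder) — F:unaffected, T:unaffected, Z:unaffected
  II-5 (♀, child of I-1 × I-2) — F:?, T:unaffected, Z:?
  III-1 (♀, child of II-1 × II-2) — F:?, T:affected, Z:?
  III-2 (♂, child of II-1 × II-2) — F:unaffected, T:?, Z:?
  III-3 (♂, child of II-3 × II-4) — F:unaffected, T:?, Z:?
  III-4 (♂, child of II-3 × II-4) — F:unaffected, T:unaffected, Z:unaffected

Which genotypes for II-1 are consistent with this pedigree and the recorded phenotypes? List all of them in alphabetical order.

II-1 ∈ {FF Tt ZZ, FF Tt Zz, FF Tt zz, Ff Tt ZZ, Ff Tt Zz, Ff Tt zz}

F/I-1 ? ·: FF|Ff|ff
F/I-2 un ·: FF|Ff
F/II-1 un I-1×I-2: FF|Ff
F/II-2 aff ·: ff
F/II-3 un I-1×I-2: FF|Ff
F/II-4 un ·: FF|Ff
F/II-5 ? I-1×I-2: FF|Ff|ff
F/III-1 ? II-1×II-2: Ff|ff
F/III-2 un II-1×II-2: Ff
F/III-3 un II-3×II-4: FF|Ff
F/III-4 un II-3×II-4: FF|Ff
⇒ F over [I-1,I-2,II-1,II-2,II-3,II-4,II-5,III-1,III-2,III-3,III-4]: 326 consistent
T/I-1 aff ·: tt
T/I-2 un ·: TT|Tt
T/II-1 un I-1×I-2: Tt
T/II-2 aff ·: tt
T/II-3 un I-1×I-2: Tt
T/II-4 un ·: TT|Tt
T/II-5 un I-1×I-2: Tt
T/III-1 aff II-1×II-2: tt
T/III-2 ? II-1×II-2: Tt|tt
T/III-3 ? II-3×II-4: TT|Tt|tt
T/III-4 un II-3×II-4: TT|Tt
⇒ T over [I-1,I-2,II-1,II-2,II-3,II-4,II-5,III-1,III-2,III-3,III-4]: 40 consistent
Z/I-1 un ·: ZZ|Zz
Z/I-2 ? ·: ZZ|Zz|zz
Z/II-1 ? I-1×I-2: ZZ|Zz|zz
Z/II-2 un ·: ZZ|Zz
Z/II-3 un I-1×I-2: ZZ|Zz
Z/II-4 un ·: ZZ|Zz
Z/II-5 ? I-1×I-2: ZZ|Zz|zz
Z/III-1 ? II-1×II-2: ZZ|Zz|zz
Z/III-2 ? II-1×II-2: ZZ|Zz|zz
Z/III-3 ? II-3×II-4: ZZ|Zz|zz
Z/III-4 un II-3×II-4: ZZ|Zz
⇒ Z over [I-1,I-2,II-1,II-2,II-3,II-4,II-5,III-1,III-2,III-3,III-4]: 2630 consistent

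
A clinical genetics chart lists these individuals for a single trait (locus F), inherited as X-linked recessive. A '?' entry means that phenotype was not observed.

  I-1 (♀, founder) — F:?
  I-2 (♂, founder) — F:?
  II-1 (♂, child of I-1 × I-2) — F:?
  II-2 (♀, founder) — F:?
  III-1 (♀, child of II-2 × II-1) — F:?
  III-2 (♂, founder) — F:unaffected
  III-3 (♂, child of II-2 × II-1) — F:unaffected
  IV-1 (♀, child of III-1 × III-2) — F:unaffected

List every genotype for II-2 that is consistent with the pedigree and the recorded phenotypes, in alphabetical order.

II-2 ∈ {X^FX^F, X^FX^f}

F/I-1 ? ·: X^FX^F|X^FX^f|X^fX^f
F/I-2 ? ·: X^FY|X^fY
F/II-1 ? I-1×I-2: X^FY|X^fY
F/II-2 ? ·: X^FX^F|X^FX^f
F/III-1 ? II-2×II-1: X^FX^F|X^FX^f|X^fX^f
F/III-2 un ·: X^FY
F/III-3 un II-2×II-1: X^FY
F/IV-1 un III-1×III-2: X^FX^F|X^FX^f
⇒ F over [I-1,I-2,II-1,II-2,III-1,III-2,III-3,IV-1]: 36 consistent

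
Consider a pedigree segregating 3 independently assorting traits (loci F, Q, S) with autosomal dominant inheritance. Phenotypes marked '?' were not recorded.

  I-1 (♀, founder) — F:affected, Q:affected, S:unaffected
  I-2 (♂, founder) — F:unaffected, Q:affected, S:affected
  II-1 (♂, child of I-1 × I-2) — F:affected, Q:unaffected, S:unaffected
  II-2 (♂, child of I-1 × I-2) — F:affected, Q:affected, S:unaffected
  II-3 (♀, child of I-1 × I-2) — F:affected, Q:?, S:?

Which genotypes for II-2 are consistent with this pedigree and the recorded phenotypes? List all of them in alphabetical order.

II-2 ∈ {Ff QQ ss, Ff Qq ss}

F/I-1 aff ·: Ff|FF
F/I-2 un ·: ff
F/II-1 aff I-1×I-2: Ff
F/II-2 aff I-1×I-2: Ff
F/II-3 aff I-1×I-2: Ff
⇒ F over [I-1,I-2,II-1,II-2,II-3]: 2 consistent
Q/I-1 aff ·: Qq
Q/I-2 aff ·: Qq
Q/II-1 un I-1×I-2: qq
Q/II-2 aff I-1×I-2: Qq|QQ
Q/II-3 ? I-1×I-2: qq|Qq|QQ
⇒ Q over [I-1,I-2,II-1,II-2,II-3]: 6 consistent
S/I-1 un ·: ss
S/I-2 aff ·: Ss
S/II-1 un I-1×I-2: ss
S/II-2 un I-1×I-2: ss
S/II-3 ? I-1×I-2: ss|Ss
⇒ S over [I-1,I-2,II-1,II-2,II-3]: 2 consistent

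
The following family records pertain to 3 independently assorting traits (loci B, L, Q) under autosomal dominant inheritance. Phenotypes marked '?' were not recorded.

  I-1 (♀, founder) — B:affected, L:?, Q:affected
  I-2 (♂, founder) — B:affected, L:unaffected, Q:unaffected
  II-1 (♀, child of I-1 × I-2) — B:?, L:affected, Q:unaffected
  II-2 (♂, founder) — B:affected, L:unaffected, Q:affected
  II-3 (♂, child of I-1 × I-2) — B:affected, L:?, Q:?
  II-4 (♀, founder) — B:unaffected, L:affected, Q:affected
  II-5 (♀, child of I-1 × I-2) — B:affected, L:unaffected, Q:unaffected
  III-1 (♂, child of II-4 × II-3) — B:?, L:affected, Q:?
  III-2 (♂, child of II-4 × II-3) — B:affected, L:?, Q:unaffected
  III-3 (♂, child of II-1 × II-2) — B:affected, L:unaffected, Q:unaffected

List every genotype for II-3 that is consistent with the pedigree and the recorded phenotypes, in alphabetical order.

II-3 ∈ {BB Ll Qq, BB Ll qq, BB ll Qq, BB ll qq, Bb Ll Qq, Bb Ll qq, Bb ll Qq, Bb ll qq}

B/I-1 aff ·: Bb|BB
B/I-2 aff ·: Bb|BB
B/II-1 ? I-1×I-2: bb|Bb|BB
B/II-2 aff ·: Bb|BB
B/II-3 aff I-1×I-2: Bb|BB
B/II-4 un ·: bb
B/II-5 aff I-1×I-2: Bb|BB
B/III-1 ? II-4×II-3: bb|Bb
B/III-2 aff II-4×II-3: Bb
B/III-3 aff II-1×II-2: Bb|BB
⇒ B over [I-1,I-2,II-1,II-2,II-3,II-4,II-5,III-1,III-2,III-3]: 141 consistent
L/I-1 ? ·: Ll
L/I-2 un ·: ll
L/II-1 aff I-1×I-2: Ll
L/II-2 un ·: ll
L/II-3 ? I-1×I-2: ll|Ll
L/II-4 aff ·: Ll|LL
L/II-5 un I-1×I-2: ll
L/III-1 aff II-4×II-3: Ll|LL
L/III-2 ? II-4×II-3: ll|Ll|LL
L/III-3 un II-1×II-2: ll
⇒ L over [I-1,I-2,II-1,II-2,II-3,II-4,II-5,III-1,III-2,III-3]: 13 consistent
Q/I-1 aff ·: Qq
Q/I-2 un ·: qq
Q/II-1 un I-1×I-2: qq
Q/II-2 aff ·: Qq
Q/II-3 ? I-1×I-2: qq|Qq
Q/II-4 aff ·: Qq
Q/II-5 un I-1×I-2: qq
Q/III-1 ? II-4×II-3: qq|Qq|QQ
Q/III-2 un II-4×II-3: qq
Q/III-3 un II-1×II-2: qq
⇒ Q over [I-1,I-2,II-1,II-2,II-3,II-4,II-5,III-1,III-2,III-3]: 5 consistent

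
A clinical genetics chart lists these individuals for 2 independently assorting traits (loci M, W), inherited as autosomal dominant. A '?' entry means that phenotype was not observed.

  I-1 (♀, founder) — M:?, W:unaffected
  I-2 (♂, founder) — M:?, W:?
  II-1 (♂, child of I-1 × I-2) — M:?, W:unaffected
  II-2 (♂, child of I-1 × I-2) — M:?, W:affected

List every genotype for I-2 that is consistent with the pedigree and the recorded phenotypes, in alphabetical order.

M/I-1 ? ·: mm|Mm|MM
M/I-2 ? ·: mm|Mm|MM
M/II-1 ? I-1×I-2: mm|Mm|MM
M/II-2 ? I-1×I-2: mm|Mm|MM
⇒ M over [I-1,I-2,II-1,II-2]: 29 consistent
W/I-1 un ·: ww
W/I-2 ? ·: Ww
W/II-1 un I-1×I-2: ww
W/II-2 aff I-1×I-2: Ww
⇒ W over [I-1,I-2,II-1,II-2]: 1 consistent

I-2 ∈ {MM Ww, Mm Ww, mm Ww}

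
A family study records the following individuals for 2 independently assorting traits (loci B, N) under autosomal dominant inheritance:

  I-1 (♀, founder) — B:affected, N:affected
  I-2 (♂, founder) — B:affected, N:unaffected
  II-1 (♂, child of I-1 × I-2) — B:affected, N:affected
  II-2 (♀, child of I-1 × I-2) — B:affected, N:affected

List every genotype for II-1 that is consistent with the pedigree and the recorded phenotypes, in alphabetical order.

B/I-1 aff ·: Bb|BB
B/I-2 aff ·: Bb|BB
B/II-1 aff I-1×I-2: Bb|BB
B/II-2 aff I-1×I-2: Bb|BB
⇒ B over [I-1,I-2,II-1,II-2]: 13 consistent
N/I-1 aff ·: Nn|NN
N/I-2 un ·: nn
N/II-1 aff I-1×I-2: Nn
N/II-2 aff I-1×I-2: Nn
⇒ N over [I-1,I-2,II-1,II-2]: 2 consistent

II-1 ∈ {BB Nn, Bb Nn}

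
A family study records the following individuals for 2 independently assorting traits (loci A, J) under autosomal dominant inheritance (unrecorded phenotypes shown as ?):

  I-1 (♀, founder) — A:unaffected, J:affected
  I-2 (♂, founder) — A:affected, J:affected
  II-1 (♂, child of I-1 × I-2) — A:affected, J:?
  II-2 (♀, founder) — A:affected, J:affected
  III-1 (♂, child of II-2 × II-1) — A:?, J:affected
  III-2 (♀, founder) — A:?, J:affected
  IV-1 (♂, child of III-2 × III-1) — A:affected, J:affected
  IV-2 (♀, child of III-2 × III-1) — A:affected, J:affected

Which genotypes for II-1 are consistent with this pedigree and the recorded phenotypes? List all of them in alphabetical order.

II-1 ∈ {Aa JJ, Aa Jj, Aa jj}

A/I-1 un ·: aa
A/I-2 aff ·: Aa|AA
A/II-1 aff I-1×I-2: Aa
A/II-2 aff ·: Aa|AA
A/III-1 ? II-2×II-1: aa|Aa|AA
A/III-2 ? ·: aa|Aa|AA
A/IV-1 aff III-2×III-1: Aa|AA
A/IV-2 aff III-2×III-1: Aa|AA
⇒ A over [I-1,I-2,II-1,II-2,III-1,III-2,IV-1,IV-2]: 64 consistent
J/I-1 aff ·: Jj|JJ
J/I-2 aff ·: Jj|JJ
J/II-1 ? I-1×I-2: jj|Jj|JJ
J/II-2 aff ·: Jj|JJ
J/III-1 aff II-2×II-1: Jj|JJ
J/III-2 aff ·: Jj|JJ
J/IV-1 aff III-2×III-1: Jj|JJ
J/IV-2 aff III-2×III-1: Jj|JJ
⇒ J over [I-1,I-2,II-1,II-2,III-1,III-2,IV-1,IV-2]: 166 consistent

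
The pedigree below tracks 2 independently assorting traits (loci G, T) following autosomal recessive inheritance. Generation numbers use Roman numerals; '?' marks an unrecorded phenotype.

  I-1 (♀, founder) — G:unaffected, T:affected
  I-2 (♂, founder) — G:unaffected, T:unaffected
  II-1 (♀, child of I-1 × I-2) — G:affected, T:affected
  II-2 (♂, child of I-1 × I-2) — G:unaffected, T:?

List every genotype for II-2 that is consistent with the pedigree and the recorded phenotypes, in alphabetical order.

II-2 ∈ {GG Tt, GG tt, Gg Tt, Gg tt}

G/I-1 un ·: Gg
G/I-2 un ·: Gg
G/II-1 aff I-1×I-2: gg
G/II-2 un I-1×I-2: GG|Gg
⇒ G over [I-1,I-2,II-1,II-2]: 2 consistent
T/I-1 aff ·: tt
T/I-2 un ·: Tt
T/II-1 aff I-1×I-2: tt
T/II-2 ? I-1×I-2: Tt|tt
⇒ T over [I-1,I-2,II-1,II-2]: 2 consistent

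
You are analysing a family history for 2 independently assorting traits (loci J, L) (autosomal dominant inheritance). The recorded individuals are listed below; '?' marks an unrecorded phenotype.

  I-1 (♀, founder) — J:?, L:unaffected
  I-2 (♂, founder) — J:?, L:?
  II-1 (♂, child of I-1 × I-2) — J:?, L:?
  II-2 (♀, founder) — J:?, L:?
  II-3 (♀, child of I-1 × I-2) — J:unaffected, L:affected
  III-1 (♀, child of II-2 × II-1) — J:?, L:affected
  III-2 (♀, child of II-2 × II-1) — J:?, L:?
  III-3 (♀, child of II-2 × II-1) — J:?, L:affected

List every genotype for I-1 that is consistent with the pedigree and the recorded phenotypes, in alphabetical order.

J/I-1 ? ·: jj|Jj
J/I-2 ? ·: jj|Jj
J/II-1 ? I-1×I-2: jj|Jj|JJ
J/II-2 ? ·: jj|Jj|JJ
J/II-3 un I-1×I-2: jj
J/III-1 ? II-2×II-1: jj|Jj|JJ
J/III-2 ? II-2×II-1: jj|Jj|JJ
J/III-3 ? II-2×II-1: jj|Jj|JJ
⇒ J over [I-1,I-2,II-1,II-2,II-3,III-1,III-2,III-3]: 179 consistent
L/I-1 un ·: ll
L/I-2 ? ·: Ll|LL
L/II-1 ? I-1×I-2: ll|Ll
L/II-2 ? ·: ll|Ll|LL
L/II-3 aff I-1×I-2: Ll
L/III-1 aff II-2×II-1: Ll|LL
L/III-2 ? II-2×II-1: ll|Ll|LL
L/III-3 aff II-2×II-1: Ll|LL
⇒ L over [I-1,I-2,II-1,II-2,II-3,III-1,III-2,III-3]: 47 consistent

I-1 ∈ {Jj ll, jj ll}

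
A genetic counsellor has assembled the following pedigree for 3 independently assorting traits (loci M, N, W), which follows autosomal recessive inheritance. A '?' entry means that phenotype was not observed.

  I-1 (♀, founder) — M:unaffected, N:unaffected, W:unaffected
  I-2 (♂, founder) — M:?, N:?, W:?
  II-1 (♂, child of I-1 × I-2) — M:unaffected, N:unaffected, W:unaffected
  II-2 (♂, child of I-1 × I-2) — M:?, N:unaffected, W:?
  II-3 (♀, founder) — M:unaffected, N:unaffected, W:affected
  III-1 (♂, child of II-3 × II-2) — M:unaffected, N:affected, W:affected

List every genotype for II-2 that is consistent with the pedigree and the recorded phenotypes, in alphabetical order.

II-2 ∈ {MM Nn Ww, MM Nn ww, Mm Nn Ww, Mm Nn ww, mm Nn Ww, mm Nn ww}

M/I-1 un ·: MM|Mm
M/I-2 ? ·: MM|Mm|mm
M/II-1 un I-1×I-2: MM|Mm
M/II-2 ? I-1×I-2: MM|Mm|mm
M/II-3 un ·: MM|Mm
M/III-1 un II-3×II-2: MM|Mm
⇒ M over [I-1,I-2,II-1,II-2,II-3,III-1]: 59 consistent
N/I-1 un ·: NN|Nn
N/I-2 ? ·: NN|Nn|nn
N/II-1 un I-1×I-2: NN|Nn
N/II-2 un I-1×I-2: Nn
N/II-3 un ·: Nn
N/III-1 aff II-3×II-2: nn
⇒ N over [I-1,I-2,II-1,II-2,II-3,III-1]: 8 consistent
W/I-1 un ·: WW|Ww
W/I-2 ? ·: WW|Ww|ww
W/II-1 un I-1×I-2: WW|Ww
W/II-2 ? I-1×I-2: Ww|ww
W/II-3 aff ·: ww
W/III-1 aff II-3×II-2: ww
⇒ W over [I-1,I-2,II-1,II-2,II-3,III-1]: 11 consistent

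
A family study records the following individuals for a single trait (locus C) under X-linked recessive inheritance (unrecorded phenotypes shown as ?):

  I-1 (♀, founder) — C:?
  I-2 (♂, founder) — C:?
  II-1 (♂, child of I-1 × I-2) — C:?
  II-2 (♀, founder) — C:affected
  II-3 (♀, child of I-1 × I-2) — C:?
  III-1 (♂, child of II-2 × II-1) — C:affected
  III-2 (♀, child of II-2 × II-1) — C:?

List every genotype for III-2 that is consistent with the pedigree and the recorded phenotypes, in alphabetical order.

C/I-1 ? ·: X^CX^C|X^CX^c|X^cX^c
C/I-2 ? ·: X^CY|X^cY
C/II-1 ? I-1×I-2: X^CY|X^cY
C/II-2 aff ·: X^cX^c
C/II-3 ? I-1×I-2: X^CX^C|X^CX^c|X^cX^c
C/III-1 aff II-2×II-1: X^cY
C/III-2 ? II-2×II-1: X^CX^c|X^cX^c
⇒ C over [I-1,I-2,II-1,II-2,II-3,III-1,III-2]: 12 consistent

III-2 ∈ {X^CX^c, X^cX^c}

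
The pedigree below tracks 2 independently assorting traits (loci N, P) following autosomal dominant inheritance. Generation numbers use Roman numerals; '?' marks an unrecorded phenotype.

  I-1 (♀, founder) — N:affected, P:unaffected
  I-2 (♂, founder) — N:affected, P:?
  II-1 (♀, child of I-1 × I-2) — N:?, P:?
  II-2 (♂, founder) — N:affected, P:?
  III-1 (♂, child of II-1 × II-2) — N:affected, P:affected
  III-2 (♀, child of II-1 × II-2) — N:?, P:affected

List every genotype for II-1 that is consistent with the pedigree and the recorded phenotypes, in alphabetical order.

II-1 ∈ {NN Pp, NN pp, Nn Pp, Nn pp, nn Pp, nn pp}

N/I-1 aff ·: Nn|NN
N/I-2 aff ·: Nn|NN
N/II-1 ? I-1×I-2: nn|Nn|NN
N/II-2 aff ·: Nn|NN
N/III-1 aff II-1×II-2: Nn|NN
N/III-2 ? II-1×II-2: nn|Nn|NN
⇒ N over [I-1,I-2,II-1,II-2,III-1,III-2]: 53 consistent
P/I-1 un ·: pp
P/I-2 ? ·: pp|Pp|PP
P/II-1 ? I-1×I-2: pp|Pp
P/II-2 ? ·: pp|Pp|PP
P/III-1 aff II-1×II-2: Pp|PP
P/III-2 aff II-1×II-2: Pp|PP
⇒ P over [I-1,I-2,II-1,II-2,III-1,III-2]: 22 consistent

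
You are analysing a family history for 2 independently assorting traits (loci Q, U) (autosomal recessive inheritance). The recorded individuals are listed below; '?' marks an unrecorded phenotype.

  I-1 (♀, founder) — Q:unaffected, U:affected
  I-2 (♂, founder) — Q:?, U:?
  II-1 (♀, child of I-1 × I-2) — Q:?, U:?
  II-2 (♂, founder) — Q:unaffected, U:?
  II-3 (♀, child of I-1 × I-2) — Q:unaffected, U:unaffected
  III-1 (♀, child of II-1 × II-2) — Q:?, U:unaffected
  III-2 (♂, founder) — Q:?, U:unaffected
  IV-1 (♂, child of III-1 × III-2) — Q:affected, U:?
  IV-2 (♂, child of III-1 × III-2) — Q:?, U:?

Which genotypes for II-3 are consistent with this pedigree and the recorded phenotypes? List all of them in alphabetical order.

Q/I-1 un ·: QQ|Qq
Q/I-2 ? ·: QQ|Qq|qq
Q/II-1 ? I-1×I-2: QQ|Qq|qq
Q/II-2 un ·: QQ|Qq
Q/II-3 un I-1×I-2: QQ|Qq
Q/III-1 ? II-1×II-2: Qq|qq
Q/III-2 ? ·: Qq|qq
Q/IV-1 aff III-1×III-2: qq
Q/IV-2 ? III-1×III-2: QQ|Qq|qq
⇒ Q over [I-1,I-2,II-1,II-2,II-3,III-1,III-2,IV-1,IV-2]: 178 consistent
U/I-1 aff ·: uu
U/I-2 ? ·: UU|Uu
U/II-1 ? I-1×I-2: Uu|uu
U/II-2 ? ·: UU|Uu|uu
U/II-3 un I-1×I-2: Uu
U/III-1 un II-1×II-2: UU|Uu
U/III-2 un ·: UU|Uu
U/IV-1 ? III-1×III-2: UU|Uu|uu
U/IV-2 ? III-1×III-2: UU|Uu|uu
⇒ U over [I-1,I-2,II-1,II-2,II-3,III-1,III-2,IV-1,IV-2]: 124 consistent

II-3 ∈ {QQ Uu, Qq Uu}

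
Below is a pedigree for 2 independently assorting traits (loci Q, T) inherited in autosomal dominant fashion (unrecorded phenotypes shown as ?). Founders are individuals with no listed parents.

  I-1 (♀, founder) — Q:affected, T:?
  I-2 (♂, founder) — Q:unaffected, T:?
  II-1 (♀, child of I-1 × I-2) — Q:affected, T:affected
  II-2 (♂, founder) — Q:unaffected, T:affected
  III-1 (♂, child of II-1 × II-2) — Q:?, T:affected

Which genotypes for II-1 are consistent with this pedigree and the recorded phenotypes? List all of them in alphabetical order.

II-1 ∈ {Qq TT, Qq Tt}

Q/I-1 aff ·: Qq|QQ
Q/I-2 un ·: qq
Q/II-1 aff I-1×I-2: Qq
Q/II-2 un ·: qq
Q/III-1 ? II-1×II-2: qq|Qq
⇒ Q over [I-1,I-2,II-1,II-2,III-1]: 4 consistent
T/I-1 ? ·: tt|Tt|TT
T/I-2 ? ·: tt|Tt|TT
T/II-1 aff I-1×I-2: Tt|TT
T/II-2 aff ·: Tt|TT
T/III-1 aff II-1×II-2: Tt|TT
⇒ T over [I-1,I-2,II-1,II-2,III-1]: 40 consistent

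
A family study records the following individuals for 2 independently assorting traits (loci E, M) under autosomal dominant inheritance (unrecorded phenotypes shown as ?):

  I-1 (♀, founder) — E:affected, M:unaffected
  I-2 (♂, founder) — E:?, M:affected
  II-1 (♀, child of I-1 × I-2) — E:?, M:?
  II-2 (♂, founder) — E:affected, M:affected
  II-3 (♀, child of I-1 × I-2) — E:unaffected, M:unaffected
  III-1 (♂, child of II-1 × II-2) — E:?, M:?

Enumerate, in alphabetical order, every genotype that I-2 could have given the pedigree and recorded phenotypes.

I-2 ∈ {Ee Mm, ee Mm}

E/I-1 aff ·: Ee
E/I-2 ? ·: ee|Ee
E/II-1 ? I-1×I-2: ee|Ee|EE
E/II-2 aff ·: Ee|EE
E/II-3 un I-1×I-2: ee
E/III-1 ? II-1×II-2: ee|Ee|EE
⇒ E over [I-1,I-2,II-1,II-2,II-3,III-1]: 19 consistent
M/I-1 un ·: mm
M/I-2 aff ·: Mm
M/II-1 ? I-1×I-2: mm|Mm
M/II-2 aff ·: Mm|MM
M/II-3 un I-1×I-2: mm
M/III-1 ? II-1×II-2: mm|Mm|MM
⇒ M over [I-1,I-2,II-1,II-2,II-3,III-1]: 8 consistent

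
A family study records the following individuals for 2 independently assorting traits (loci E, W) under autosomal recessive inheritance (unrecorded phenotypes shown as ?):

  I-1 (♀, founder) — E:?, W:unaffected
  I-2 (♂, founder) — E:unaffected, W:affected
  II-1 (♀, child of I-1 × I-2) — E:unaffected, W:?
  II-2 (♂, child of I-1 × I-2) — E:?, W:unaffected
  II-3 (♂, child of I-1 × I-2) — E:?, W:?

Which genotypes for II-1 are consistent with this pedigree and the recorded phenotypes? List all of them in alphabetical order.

E/I-1 ? ·: EE|Ee|ee
E/I-2 un ·: EE|Ee
E/II-1 un I-1×I-2: EE|Ee
E/II-2 ? I-1×I-2: EE|Ee|ee
E/II-3 ? I-1×I-2: EE|Ee|ee
⇒ E over [I-1,I-2,II-1,II-2,II-3]: 40 consistent
W/I-1 un ·: WW|Ww
W/I-2 aff ·: ww
W/II-1 ? I-1×I-2: Ww|ww
W/II-2 un I-1×I-2: Ww
W/II-3 ? I-1×I-2: Ww|ww
⇒ W over [I-1,I-2,II-1,II-2,II-3]: 5 consistent

II-1 ∈ {EE Ww, EE ww, Ee Ww, Ee ww}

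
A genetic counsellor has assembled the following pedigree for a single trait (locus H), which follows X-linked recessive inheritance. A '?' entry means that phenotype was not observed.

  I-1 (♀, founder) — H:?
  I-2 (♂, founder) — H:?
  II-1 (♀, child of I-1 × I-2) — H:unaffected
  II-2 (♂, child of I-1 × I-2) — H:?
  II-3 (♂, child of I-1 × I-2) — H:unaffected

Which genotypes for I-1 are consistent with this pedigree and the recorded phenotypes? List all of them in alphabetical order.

I-1 ∈ {X^HX^H, X^HX^h}

H/I-1 ? ·: X^HX^H|X^HX^h
H/I-2 ? ·: X^HY|X^hY
H/II-1 un I-1×I-2: X^HX^H|X^HX^h
H/II-2 ? I-1×I-2: X^HY|X^hY
H/II-3 un I-1×I-2: X^HY
⇒ H over [I-1,I-2,II-1,II-2,II-3]: 8 consistent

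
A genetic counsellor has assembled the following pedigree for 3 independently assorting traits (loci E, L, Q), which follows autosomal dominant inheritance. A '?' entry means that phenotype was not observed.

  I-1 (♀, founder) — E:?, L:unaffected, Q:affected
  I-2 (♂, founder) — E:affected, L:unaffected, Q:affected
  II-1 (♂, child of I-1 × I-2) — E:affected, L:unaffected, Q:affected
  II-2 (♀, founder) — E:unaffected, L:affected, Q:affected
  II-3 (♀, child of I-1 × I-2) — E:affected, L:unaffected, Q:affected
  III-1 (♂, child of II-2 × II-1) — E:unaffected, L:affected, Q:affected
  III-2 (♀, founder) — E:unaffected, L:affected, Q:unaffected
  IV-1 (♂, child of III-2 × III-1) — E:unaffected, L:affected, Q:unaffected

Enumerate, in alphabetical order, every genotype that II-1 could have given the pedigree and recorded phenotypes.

II-1 ∈ {Ee ll QQ, Ee ll Qq}

E/I-1 ? ·: ee|Ee|EE
E/I-2 aff ·: Ee|EE
E/II-1 aff I-1×I-2: Ee
E/II-2 un ·: ee
E/II-3 aff I-1×I-2: Ee|EE
E/III-1 un II-2×II-1: ee
E/III-2 un ·: ee
E/IV-1 un III-2×III-1: ee
⇒ E over [I-1,I-2,II-1,II-2,II-3,III-1,III-2,IV-1]: 8 consistent
L/I-1 un ·: ll
L/I-2 un ·: ll
L/II-1 un I-1×I-2: ll
L/II-2 aff ·: Ll|LL
L/II-3 un I-1×I-2: ll
L/III-1 aff II-2×II-1: Ll
L/III-2 aff ·: Ll|LL
L/IV-1 aff III-2×III-1: Ll|LL
⇒ L over [I-1,I-2,II-1,II-2,II-3,III-1,III-2,IV-1]: 8 consistent
Q/I-1 aff ·: Qq|QQ
Q/I-2 aff ·: Qq|QQ
Q/II-1 aff I-1×I-2: Qq|QQ
Q/II-2 aff ·: Qq|QQ
Q/II-3 aff I-1×I-2: Qq|QQ
Q/III-1 aff II-2×II-1: Qq
Q/III-2 un ·: qq
Q/IV-1 un III-2×III-1: qq
⇒ Q over [I-1,I-2,II-1,II-2,II-3,III-1,III-2,IV-1]: 19 consistent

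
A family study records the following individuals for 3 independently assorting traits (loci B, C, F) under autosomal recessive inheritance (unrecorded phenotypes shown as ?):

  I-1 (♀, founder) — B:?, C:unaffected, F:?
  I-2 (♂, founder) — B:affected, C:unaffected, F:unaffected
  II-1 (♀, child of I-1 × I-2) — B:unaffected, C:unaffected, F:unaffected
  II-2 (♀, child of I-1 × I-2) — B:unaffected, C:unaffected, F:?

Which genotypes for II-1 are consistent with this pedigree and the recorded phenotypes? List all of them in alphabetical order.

B/I-1 ? ·: BB|Bb
B/I-2 aff ·: bb
B/II-1 un I-1×I-2: Bb
B/II-2 un I-1×I-2: Bb
⇒ B over [I-1,I-2,II-1,II-2]: 2 consistent
C/I-1 un ·: CC|Cc
C/I-2 un ·: CC|Cc
C/II-1 un I-1×I-2: CC|Cc
C/II-2 un I-1×I-2: CC|Cc
⇒ C over [I-1,I-2,II-1,II-2]: 13 consistent
F/I-1 ? ·: FF|Ff|ff
F/I-2 un ·: FF|Ff
F/II-1 un I-1×I-2: FF|Ff
F/II-2 ? I-1×I-2: FF|Ff|ff
⇒ F over [I-1,I-2,II-1,II-2]: 18 consistent

II-1 ∈ {Bb CC FF, Bb CC Ff, Bb Cc FF, Bb Cc Ff}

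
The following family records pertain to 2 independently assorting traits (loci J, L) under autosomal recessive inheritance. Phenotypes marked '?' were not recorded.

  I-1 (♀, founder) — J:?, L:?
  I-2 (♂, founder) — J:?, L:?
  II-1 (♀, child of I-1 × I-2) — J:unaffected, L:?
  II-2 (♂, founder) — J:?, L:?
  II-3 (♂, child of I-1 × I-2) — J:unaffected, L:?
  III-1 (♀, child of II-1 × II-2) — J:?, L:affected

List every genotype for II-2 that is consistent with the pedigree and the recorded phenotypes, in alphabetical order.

J/I-1 ? ·: JJ|Jj|jj
J/I-2 ? ·: JJ|Jj|jj
J/II-1 un I-1×I-2: JJ|Jj
J/II-2 ? ·: JJ|Jj|jj
J/II-3 un I-1×I-2: JJ|Jj
J/III-1 ? II-1×II-2: JJ|Jj|jj
⇒ J over [I-1,I-2,II-1,II-2,II-3,III-1]: 98 consistent
L/I-1 ? ·: LL|Ll|ll
L/I-2 ? ·: LL|Ll|ll
L/II-1 ? I-1×I-2: Ll|ll
L/II-2 ? ·: Ll|ll
L/II-3 ? I-1×I-2: LL|Ll|ll
L/III-1 aff II-1×II-2: ll
⇒ L over [I-1,I-2,II-1,II-2,II-3,III-1]: 42 consistent

II-2 ∈ {JJ Ll, JJ ll, Jj Ll, Jj ll, jj Ll, jj ll}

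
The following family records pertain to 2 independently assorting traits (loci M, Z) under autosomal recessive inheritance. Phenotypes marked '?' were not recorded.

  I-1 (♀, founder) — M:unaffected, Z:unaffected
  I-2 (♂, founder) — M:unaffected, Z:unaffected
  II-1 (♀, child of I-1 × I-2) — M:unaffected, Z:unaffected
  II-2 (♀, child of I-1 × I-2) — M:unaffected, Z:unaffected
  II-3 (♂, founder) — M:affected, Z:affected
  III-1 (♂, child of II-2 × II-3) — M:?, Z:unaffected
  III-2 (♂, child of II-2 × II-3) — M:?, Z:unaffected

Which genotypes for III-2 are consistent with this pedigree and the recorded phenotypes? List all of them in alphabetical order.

III-2 ∈ {Mm Zz, mm Zz}

M/I-1 un ·: MM|Mm
M/I-2 un ·: MM|Mm
M/II-1 un I-1×I-2: MM|Mm
M/II-2 un I-1×I-2: MM|Mm
M/II-3 aff ·: mm
M/III-1 ? II-2×II-3: Mm|mm
M/III-2 ? II-2×II-3: Mm|mm
⇒ M over [I-1,I-2,II-1,II-2,II-3,III-1,III-2]: 31 consistent
Z/I-1 un ·: ZZ|Zz
Z/I-2 un ·: ZZ|Zz
Z/II-1 un I-1×I-2: ZZ|Zz
Z/II-2 un I-1×I-2: ZZ|Zz
Z/II-3 aff ·: zz
Z/III-1 un II-2×II-3: Zz
Z/III-2 un II-2×II-3: Zz
⇒ Z over [I-1,I-2,II-1,II-2,II-3,III-1,III-2]: 13 consistent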